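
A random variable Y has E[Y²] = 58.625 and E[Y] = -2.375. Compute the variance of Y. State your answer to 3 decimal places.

52.984

Var(Y) = 58.625 − (-2.375)² = 52.984375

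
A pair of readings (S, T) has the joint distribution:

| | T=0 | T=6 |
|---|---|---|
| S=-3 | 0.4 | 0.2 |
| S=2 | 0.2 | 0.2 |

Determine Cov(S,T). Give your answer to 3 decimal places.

1.200

E[S] = -1,  E[T] = 2.4
E[ST] = -1.2
Cov(S,T) = E[ST] − E[S]E[T] = -1.2 − (-1)(2.4) = 1.2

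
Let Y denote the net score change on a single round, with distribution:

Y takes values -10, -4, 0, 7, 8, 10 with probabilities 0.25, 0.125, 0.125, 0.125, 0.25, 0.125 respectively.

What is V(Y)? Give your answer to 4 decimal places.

60.3594

E[Y] = (-10)(0.25) + (-4)(0.125) + (0)(0.125) + (7)(0.125) + (8)(0.25) + (10)(0.125) = 1.125
E[Y²] = (-10)²(0.25) + (-4)²(0.125) + (0)²(0.125) + (7)²(0.125) + (8)²(0.25) + (10)²(0.125) = 61.625
V(Y) = E[Y²] − (E[Y])² = 61.625 − (1.125)² = 60.359375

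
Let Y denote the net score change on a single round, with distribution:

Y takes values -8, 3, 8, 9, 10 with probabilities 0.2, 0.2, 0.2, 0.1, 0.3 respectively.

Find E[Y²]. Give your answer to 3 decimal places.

65.500

E[Y²] = (-8)²(0.2) + (3)²(0.2) + (8)²(0.2) + (9)²(0.1) + (10)²(0.3) = 65.5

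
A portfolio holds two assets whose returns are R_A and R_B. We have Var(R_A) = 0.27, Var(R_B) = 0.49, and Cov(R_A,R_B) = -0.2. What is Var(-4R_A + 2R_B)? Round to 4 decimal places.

Var(-4R_A + 2R_B) = (-4)²·Var(R_A) + (2)²·Var(R_B) + 2·(-4)·(2)·Cov(R_A,R_B)
= 16·0.27 + 4·0.49 + -16·-0.2 = 9.48

9.4800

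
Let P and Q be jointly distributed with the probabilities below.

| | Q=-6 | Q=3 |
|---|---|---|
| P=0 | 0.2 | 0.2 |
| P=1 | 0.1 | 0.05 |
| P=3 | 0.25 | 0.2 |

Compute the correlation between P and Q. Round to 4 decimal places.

-0.0360

E[P] = 1.5,  E[Q] = -1.95
E[PQ] = -3.15
Cov(P,Q) = E[PQ] − E[P]E[Q] = -3.15 − (1.5)(-1.95) = -0.225
var(P) = 1.95,  var(Q) = 20.0475
ρ = -0.225 / √(1.95·20.0475) ≈ -0.0360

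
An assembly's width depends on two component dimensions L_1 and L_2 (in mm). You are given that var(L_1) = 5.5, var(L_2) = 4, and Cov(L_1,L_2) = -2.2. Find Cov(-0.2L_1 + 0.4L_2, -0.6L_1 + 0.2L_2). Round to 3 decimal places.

Cov(-0.2L_1 + 0.4L_2, -0.6L_1 + 0.2L_2) = (-0.2)(-0.6)var(L_1) + (0.4)(0.2)var(L_2) + [(-0.2)(0.2) + (0.4)(-0.6)]Cov(L_1,L_2)
= 0.12·5.5 + 0.08·4 + -0.28·-2.2 = 1.596

1.596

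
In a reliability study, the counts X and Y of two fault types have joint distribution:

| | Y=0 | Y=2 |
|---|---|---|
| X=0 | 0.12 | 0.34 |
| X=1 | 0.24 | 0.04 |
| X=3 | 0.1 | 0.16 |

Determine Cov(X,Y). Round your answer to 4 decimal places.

-0.1048

E[X] = 1.06,  E[Y] = 1.08
E[XY] = 1.04
Cov(X,Y) = E[XY] − E[X]E[Y] = 1.04 − (1.06)(1.08) = -0.1048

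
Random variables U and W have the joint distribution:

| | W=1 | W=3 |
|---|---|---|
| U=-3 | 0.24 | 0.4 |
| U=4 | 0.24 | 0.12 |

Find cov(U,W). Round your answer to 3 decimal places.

-0.941

E[U] = -0.48,  E[W] = 2.04
E[UW] = -1.92
cov(U,W) = E[UW] − E[U]E[W] = -1.92 − (-0.48)(2.04) = -0.9408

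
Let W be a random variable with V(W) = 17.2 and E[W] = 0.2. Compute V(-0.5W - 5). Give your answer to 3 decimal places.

V(-0.5W - 5) = (-0.5)²·V(W) = 0.25·17.2 = 4.3

4.300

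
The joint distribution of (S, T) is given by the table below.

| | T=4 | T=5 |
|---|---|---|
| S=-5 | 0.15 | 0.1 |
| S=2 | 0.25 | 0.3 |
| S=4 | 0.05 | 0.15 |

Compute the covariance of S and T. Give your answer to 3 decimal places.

E[S] = 0.65,  E[T] = 4.55
E[ST] = 3.3
Cov(S,T) = E[ST] − E[S]E[T] = 3.3 − (0.65)(4.55) = 0.3425

0.343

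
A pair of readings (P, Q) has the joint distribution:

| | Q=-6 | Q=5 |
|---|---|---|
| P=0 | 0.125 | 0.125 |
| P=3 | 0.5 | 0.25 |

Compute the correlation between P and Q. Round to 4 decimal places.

-0.1491

E[P] = 2.25,  E[Q] = -1.875
E[PQ] = -5.25
cov(P,Q) = E[PQ] − E[P]E[Q] = -5.25 − (2.25)(-1.875) = -1.03125
V(P) = 1.6875,  V(Q) = 28.359375
ρ = -1.03125 / √(1.6875·28.359375) ≈ -0.1491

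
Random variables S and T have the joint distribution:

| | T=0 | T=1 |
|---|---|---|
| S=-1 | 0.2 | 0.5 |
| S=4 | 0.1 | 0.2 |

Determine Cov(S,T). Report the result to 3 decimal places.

-0.050

E[S] = 0.5,  E[T] = 0.7
E[ST] = 0.3
Cov(S,T) = E[ST] − E[S]E[T] = 0.3 − (0.5)(0.7) = -0.05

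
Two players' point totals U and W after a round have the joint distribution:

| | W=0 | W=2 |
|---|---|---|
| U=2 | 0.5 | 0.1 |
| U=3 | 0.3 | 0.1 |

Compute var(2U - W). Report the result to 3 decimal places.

1.440

E[U] = 2.4,  E[W] = 0.4,  E[UW] = 1
var(U) = 6 − (2.4)² = 0.24;  var(W) = 0.8 − (0.4)² = 0.64
Cov(U,W) = 1 − (2.4)(0.4) = 0.04
var(2U - W) = (2)²·0.24 + (-1)²·0.64 + 2·(2)·(-1)·0.04 = 1.44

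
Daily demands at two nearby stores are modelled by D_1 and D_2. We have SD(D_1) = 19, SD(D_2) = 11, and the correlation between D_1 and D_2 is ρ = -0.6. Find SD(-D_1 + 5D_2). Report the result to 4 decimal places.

68.1175

Var(D_1) = (19)² = 361;  Var(D_2) = (11)² = 121
Cov(D_1,D_2) = ρ·SD(D_1)·SD(D_2) = -0.6·19·11 = -125.4
Var(-D_1 + 5D_2) = (-1)²·Var(D_1) + (5)²·Var(D_2) + 2·(-1)·(5)·Cov(D_1,D_2)
= 1·361 + 25·121 + -10·-125.4 = 4640
SD(-D_1 + 5D_2) = √4640 ≈ 68.1175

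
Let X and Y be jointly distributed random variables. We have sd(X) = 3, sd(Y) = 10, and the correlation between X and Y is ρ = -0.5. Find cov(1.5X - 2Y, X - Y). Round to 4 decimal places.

Var(X) = (3)² = 9;  Var(Y) = (10)² = 100
cov(X,Y) = ρ·sd(X)·sd(Y) = -0.5·3·10 = -15
cov(1.5X - 2Y, X - Y) = (1.5)(1)Var(X) + (-2)(-1)Var(Y) + [(1.5)(-1) + (-2)(1)]cov(X,Y)
= 1.5·9 + 2·100 + -3.5·-15 = 266

266.0000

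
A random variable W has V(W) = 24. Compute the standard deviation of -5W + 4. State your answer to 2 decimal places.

24.49

V(-5W + 4) = (-5)²·24 = 600
SD(-5W + 4) = √600 ≈ 24.49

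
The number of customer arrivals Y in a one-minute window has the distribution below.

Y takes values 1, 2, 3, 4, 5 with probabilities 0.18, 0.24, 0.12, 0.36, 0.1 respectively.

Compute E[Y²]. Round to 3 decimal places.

10.480

E[Y²] = (1)²(0.18) + (2)²(0.24) + (3)²(0.12) + (4)²(0.36) + (5)²(0.1) = 10.48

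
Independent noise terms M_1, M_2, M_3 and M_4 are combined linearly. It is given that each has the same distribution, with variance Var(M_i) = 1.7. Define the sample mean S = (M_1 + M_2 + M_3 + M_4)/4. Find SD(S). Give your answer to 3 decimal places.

By independence, Var(S) = (0.25)²Var(M_1) + (0.25)²Var(M_2) + (0.25)²Var(M_3) + (0.25)²Var(M_4)
= (0.25)²·1.7 + (0.25)²·1.7 + (0.25)²·1.7 + (0.25)²·1.7 = 0.425
SD(S) = √0.425 ≈ 0.652

0.652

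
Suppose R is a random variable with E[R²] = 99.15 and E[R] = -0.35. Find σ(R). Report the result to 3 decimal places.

V(R) = 99.15 − (-0.35)² = 99.0275
σ(R) = √99.0275 ≈ 9.951

9.951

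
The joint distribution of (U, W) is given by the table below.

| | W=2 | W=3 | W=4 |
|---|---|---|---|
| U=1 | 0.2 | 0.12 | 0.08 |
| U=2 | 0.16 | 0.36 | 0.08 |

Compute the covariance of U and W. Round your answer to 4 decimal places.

E[U] = 1.6,  E[W] = 2.8
E[UW] = 4.52
Cov(U,W) = E[UW] − E[U]E[W] = 4.52 − (1.6)(2.8) = 0.04

0.0400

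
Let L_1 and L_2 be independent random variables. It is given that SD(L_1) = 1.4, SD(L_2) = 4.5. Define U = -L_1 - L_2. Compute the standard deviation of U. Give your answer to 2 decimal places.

V(L_1) = 1.96, V(L_2) = 20.25
By independence, V(U) = (-1)²V(L_1) + (-1)²V(L_2)
= (-1)²·1.96 + (-1)²·20.25 = 22.21
SD(U) = √22.21 ≈ 4.71

4.71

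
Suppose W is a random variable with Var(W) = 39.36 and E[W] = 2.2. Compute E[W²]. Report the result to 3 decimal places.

44.200

E[W²] = Var(W) + (E[W])² = 39.36 + (2.2)² = 44.2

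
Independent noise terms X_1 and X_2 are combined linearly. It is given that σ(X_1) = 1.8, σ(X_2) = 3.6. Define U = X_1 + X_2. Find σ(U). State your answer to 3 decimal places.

4.025

var(X_1) = 3.24, var(X_2) = 12.96
By independence, var(U) = (1)²var(X_1) + (1)²var(X_2)
= (1)²·3.24 + (1)²·12.96 = 16.2
σ(U) = √16.2 ≈ 4.025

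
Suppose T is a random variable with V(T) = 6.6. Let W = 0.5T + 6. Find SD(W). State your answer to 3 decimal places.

V(0.5T + 6) = (0.5)²·6.6 = 1.65
SD(W) = √1.65 ≈ 1.285

1.285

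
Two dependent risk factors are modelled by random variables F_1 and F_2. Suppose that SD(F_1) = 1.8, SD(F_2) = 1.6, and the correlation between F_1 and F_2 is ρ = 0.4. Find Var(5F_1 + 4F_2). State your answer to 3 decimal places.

168.040

Var(F_1) = (1.8)² = 3.24;  Var(F_2) = (1.6)² = 2.56
Cov(F_1,F_2) = ρ·SD(F_1)·SD(F_2) = 0.4·1.8·1.6 = 1.152
Var(5F_1 + 4F_2) = (5)²·Var(F_1) + (4)²·Var(F_2) + 2·(5)·(4)·Cov(F_1,F_2)
= 25·3.24 + 16·2.56 + 40·1.152 = 168.04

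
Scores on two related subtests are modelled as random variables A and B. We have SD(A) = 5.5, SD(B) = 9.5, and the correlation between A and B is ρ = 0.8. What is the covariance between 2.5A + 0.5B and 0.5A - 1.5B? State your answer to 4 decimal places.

-176.1750

var(A) = (5.5)² = 30.25;  var(B) = (9.5)² = 90.25
cov(A,B) = ρ·SD(A)·SD(B) = 0.8·5.5·9.5 = 41.8
cov(2.5A + 0.5B, 0.5A - 1.5B) = (2.5)(0.5)var(A) + (0.5)(-1.5)var(B) + [(2.5)(-1.5) + (0.5)(0.5)]cov(A,B)
= 1.25·30.25 + -0.75·90.25 + -3.5·41.8 = -176.175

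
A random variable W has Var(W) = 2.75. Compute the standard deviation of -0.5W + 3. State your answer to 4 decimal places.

Var(-0.5W + 3) = (-0.5)²·2.75 = 0.6875
σ(-0.5W + 3) = √0.6875 ≈ 0.8292

0.8292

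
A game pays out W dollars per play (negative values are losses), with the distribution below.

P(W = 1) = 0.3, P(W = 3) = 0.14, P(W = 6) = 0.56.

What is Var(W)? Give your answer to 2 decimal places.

E[W] = (1)(0.3) + (3)(0.14) + (6)(0.56) = 4.08
E[W²] = (1)²(0.3) + (3)²(0.14) + (6)²(0.56) = 21.72
Var(W) = E[W²] − (E[W])² = 21.72 − (4.08)² = 5.0736

5.07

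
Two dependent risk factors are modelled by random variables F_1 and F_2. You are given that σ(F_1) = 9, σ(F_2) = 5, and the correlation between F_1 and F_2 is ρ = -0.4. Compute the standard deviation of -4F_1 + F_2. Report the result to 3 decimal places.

38.275

Var(F_1) = (9)² = 81;  Var(F_2) = (5)² = 25
Cov(F_1,F_2) = ρ·σ(F_1)·σ(F_2) = -0.4·9·5 = -18
Var(-4F_1 + F_2) = (-4)²·Var(F_1) + (1)²·Var(F_2) + 2·(-4)·(1)·Cov(F_1,F_2)
= 16·81 + 1·25 + -8·-18 = 1465
σ(-4F_1 + F_2) = √1465 ≈ 38.275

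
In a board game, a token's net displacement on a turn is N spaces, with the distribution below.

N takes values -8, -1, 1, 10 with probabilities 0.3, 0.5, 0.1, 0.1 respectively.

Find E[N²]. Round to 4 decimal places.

29.8000

E[N²] = (-8)²(0.3) + (-1)²(0.5) + (1)²(0.1) + (10)²(0.1) = 29.8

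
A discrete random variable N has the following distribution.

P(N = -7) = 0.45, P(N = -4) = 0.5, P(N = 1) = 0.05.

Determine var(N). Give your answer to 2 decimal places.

E[N] = (-7)(0.45) + (-4)(0.5) + (1)(0.05) = -5.1
E[N²] = (-7)²(0.45) + (-4)²(0.5) + (1)²(0.05) = 30.1
var(N) = E[N²] − (E[N])² = 30.1 − (-5.1)² = 4.09

4.09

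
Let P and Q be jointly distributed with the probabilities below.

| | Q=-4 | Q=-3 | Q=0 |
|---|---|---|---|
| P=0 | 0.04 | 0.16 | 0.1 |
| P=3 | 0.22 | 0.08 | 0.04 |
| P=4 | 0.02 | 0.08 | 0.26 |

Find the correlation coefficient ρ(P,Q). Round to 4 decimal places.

0.1645

E[P] = 2.46,  E[Q] = -2.08
E[PQ] = -4.64
cov(P,Q) = E[PQ] − E[P]E[Q] = -4.64 − (2.46)(-2.08) = 0.4768
Var(P) = 2.7684,  Var(Q) = 3.0336
ρ = 0.4768 / √(2.7684·3.0336) ≈ 0.1645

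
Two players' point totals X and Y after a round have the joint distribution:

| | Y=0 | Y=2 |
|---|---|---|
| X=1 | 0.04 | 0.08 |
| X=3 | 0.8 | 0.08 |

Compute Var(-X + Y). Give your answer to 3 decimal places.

1.446

E[X] = 2.76,  E[Y] = 0.32,  E[XY] = 0.64
Var(X) = 8.04 − (2.76)² = 0.4224;  Var(Y) = 0.64 − (0.32)² = 0.5376
Cov(X,Y) = 0.64 − (2.76)(0.32) = -0.2432
Var(-X + Y) = (-1)²·0.4224 + (1)²·0.5376 + 2·(-1)·(1)·-0.2432 = 1.4464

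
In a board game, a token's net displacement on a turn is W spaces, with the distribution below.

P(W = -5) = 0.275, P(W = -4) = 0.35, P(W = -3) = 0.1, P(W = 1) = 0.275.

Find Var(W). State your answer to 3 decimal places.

5.810

E[W] = (-5)(0.275) + (-4)(0.35) + (-3)(0.1) + (1)(0.275) = -2.8
E[W²] = (-5)²(0.275) + (-4)²(0.35) + (-3)²(0.1) + (1)²(0.275) = 13.65
Var(W) = E[W²] − (E[W])² = 13.65 − (-2.8)² = 5.81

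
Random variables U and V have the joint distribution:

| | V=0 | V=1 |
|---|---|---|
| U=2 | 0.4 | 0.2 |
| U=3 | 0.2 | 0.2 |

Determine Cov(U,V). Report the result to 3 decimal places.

E[U] = 2.4,  E[V] = 0.4
E[UV] = 1
Cov(U,V) = E[UV] − E[U]E[V] = 1 − (2.4)(0.4) = 0.04

0.040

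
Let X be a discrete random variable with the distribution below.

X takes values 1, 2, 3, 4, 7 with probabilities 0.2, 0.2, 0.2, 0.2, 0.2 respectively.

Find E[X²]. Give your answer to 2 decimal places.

15.80

E[X²] = (1)²(0.2) + (2)²(0.2) + (3)²(0.2) + (4)²(0.2) + (7)²(0.2) = 15.8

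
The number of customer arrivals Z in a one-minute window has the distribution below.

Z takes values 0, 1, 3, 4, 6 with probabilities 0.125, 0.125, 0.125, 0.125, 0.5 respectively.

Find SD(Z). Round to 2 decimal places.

E[Z] = (0)(0.125) + (1)(0.125) + (3)(0.125) + (4)(0.125) + (6)(0.5) = 4
E[Z²] = (0)²(0.125) + (1)²(0.125) + (3)²(0.125) + (4)²(0.125) + (6)²(0.5) = 21.25
Var(Z) = E[Z²] − (E[Z])² = 21.25 − (4)² = 5.25
SD(Z) = √5.25 ≈ 2.29

2.29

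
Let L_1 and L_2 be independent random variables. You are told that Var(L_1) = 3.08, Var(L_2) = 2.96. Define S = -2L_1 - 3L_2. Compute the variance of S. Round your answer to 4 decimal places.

38.9600

By independence, Var(S) = (-2)²Var(L_1) + (-3)²Var(L_2)
= (-2)²·3.08 + (-3)²·2.96 = 38.96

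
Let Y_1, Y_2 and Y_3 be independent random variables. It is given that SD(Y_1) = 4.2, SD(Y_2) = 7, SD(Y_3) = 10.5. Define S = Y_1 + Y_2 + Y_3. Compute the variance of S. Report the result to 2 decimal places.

176.89

Var(Y_1) = 17.64, Var(Y_2) = 49, Var(Y_3) = 110.25
By independence, Var(S) = (1)²Var(Y_1) + (1)²Var(Y_2) + (1)²Var(Y_3)
= (1)²·17.64 + (1)²·49 + (1)²·110.25 = 176.89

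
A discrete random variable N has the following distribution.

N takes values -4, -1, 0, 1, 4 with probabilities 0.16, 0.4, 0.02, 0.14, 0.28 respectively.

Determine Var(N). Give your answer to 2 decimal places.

E[N] = (-4)(0.16) + (-1)(0.4) + (0)(0.02) + (1)(0.14) + (4)(0.28) = 0.22
E[N²] = (-4)²(0.16) + (-1)²(0.4) + (0)²(0.02) + (1)²(0.14) + (4)²(0.28) = 7.58
Var(N) = E[N²] − (E[N])² = 7.58 − (0.22)² = 7.5316

7.53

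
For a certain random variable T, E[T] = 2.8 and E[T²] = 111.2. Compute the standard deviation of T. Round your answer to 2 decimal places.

V(T) = 111.2 − (2.8)² = 103.36
σ(T) = √103.36 ≈ 10.17

10.17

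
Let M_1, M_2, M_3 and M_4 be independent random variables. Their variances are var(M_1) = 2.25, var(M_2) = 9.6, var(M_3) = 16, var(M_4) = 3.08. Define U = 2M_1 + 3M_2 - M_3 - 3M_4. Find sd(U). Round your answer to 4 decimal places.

By independence, var(U) = (2)²var(M_1) + (3)²var(M_2) + (-1)²var(M_3) + (-3)²var(M_4)
= (2)²·2.25 + (3)²·9.6 + (-1)²·16 + (-3)²·3.08 = 139.12
sd(U) = √139.12 ≈ 11.7949

11.7949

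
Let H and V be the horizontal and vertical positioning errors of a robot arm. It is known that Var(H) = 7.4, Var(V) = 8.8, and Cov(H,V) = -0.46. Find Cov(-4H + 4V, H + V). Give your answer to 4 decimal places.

Cov(-4H + 4V, H + V) = (-4)(1)Var(H) + (4)(1)Var(V) + [(-4)(1) + (4)(1)]Cov(H,V)
= -4·7.4 + 4·8.8 + 0·-0.46 = 5.6

5.6000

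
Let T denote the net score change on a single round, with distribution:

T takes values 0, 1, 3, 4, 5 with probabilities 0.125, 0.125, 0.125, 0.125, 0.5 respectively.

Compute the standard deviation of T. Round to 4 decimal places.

1.8708

E[T] = (0)(0.125) + (1)(0.125) + (3)(0.125) + (4)(0.125) + (5)(0.5) = 3.5
E[T²] = (0)²(0.125) + (1)²(0.125) + (3)²(0.125) + (4)²(0.125) + (5)²(0.5) = 15.75
V(T) = E[T²] − (E[T])² = 15.75 − (3.5)² = 3.5
σ(T) = √3.5 ≈ 1.8708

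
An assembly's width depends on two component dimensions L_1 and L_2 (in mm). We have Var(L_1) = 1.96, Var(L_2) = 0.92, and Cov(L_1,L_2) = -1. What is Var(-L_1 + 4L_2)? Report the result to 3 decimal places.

Var(-L_1 + 4L_2) = (-1)²·Var(L_1) + (4)²·Var(L_2) + 2·(-1)·(4)·Cov(L_1,L_2)
= 1·1.96 + 16·0.92 + -8·-1 = 24.68

24.680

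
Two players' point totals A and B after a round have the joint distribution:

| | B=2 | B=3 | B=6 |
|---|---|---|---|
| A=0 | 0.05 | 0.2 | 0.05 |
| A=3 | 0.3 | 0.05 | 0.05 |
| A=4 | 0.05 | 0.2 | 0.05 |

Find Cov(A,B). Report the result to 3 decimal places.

E[A] = 2.4,  E[B] = 3.05
E[AB] = 7.15
Cov(A,B) = E[AB] − E[A]E[B] = 7.15 − (2.4)(3.05) = -0.17

-0.170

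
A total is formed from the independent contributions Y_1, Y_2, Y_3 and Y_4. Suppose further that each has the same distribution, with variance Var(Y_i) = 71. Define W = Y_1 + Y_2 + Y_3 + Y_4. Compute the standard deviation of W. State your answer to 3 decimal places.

By independence, Var(W) = (1)²Var(Y_1) + (1)²Var(Y_2) + (1)²Var(Y_3) + (1)²Var(Y_4)
= (1)²·71 + (1)²·71 + (1)²·71 + (1)²·71 = 284
SD(W) = √284 ≈ 16.852

16.852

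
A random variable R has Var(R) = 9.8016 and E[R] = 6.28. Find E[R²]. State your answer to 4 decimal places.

E[R²] = Var(R) + (E[R])² = 9.8016 + (6.28)² = 49.24

49.2400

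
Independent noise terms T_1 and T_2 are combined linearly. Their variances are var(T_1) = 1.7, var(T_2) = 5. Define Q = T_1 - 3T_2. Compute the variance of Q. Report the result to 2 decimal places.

By independence, var(Q) = (1)²var(T_1) + (-3)²var(T_2)
= (1)²·1.7 + (-3)²·5 = 46.7

46.70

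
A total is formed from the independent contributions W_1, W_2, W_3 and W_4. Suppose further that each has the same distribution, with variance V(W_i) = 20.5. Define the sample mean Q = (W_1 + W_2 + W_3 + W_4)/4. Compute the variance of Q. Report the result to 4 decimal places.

By independence, V(Q) = (0.25)²V(W_1) + (0.25)²V(W_2) + (0.25)²V(W_3) + (0.25)²V(W_4)
= (0.25)²·20.5 + (0.25)²·20.5 + (0.25)²·20.5 + (0.25)²·20.5 = 5.125

5.1250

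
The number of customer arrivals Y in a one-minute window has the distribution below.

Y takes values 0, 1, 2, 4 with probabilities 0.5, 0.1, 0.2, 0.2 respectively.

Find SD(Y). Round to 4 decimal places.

1.5524

E[Y] = (0)(0.5) + (1)(0.1) + (2)(0.2) + (4)(0.2) = 1.3
E[Y²] = (0)²(0.5) + (1)²(0.1) + (2)²(0.2) + (4)²(0.2) = 4.1
Var(Y) = E[Y²] − (E[Y])² = 4.1 − (1.3)² = 2.41
SD(Y) = √2.41 ≈ 1.5524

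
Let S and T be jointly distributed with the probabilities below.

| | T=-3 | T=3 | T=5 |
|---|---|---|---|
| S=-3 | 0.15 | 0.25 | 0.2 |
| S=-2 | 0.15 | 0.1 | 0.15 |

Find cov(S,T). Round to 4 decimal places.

E[S] = -2.6,  E[T] = 1.9
E[ST] = -5.1
cov(S,T) = E[ST] − E[S]E[T] = -5.1 − (-2.6)(1.9) = -0.16

-0.1600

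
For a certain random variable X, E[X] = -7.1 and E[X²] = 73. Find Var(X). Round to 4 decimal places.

22.5900

Var(X) = 73 − (-7.1)² = 22.59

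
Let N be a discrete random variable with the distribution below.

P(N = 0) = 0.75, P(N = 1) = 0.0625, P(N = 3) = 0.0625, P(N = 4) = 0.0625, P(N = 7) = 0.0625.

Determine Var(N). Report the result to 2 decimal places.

E[N] = (0)(0.75) + (1)(0.0625) + (3)(0.0625) + (4)(0.0625) + (7)(0.0625) = 0.9375
E[N²] = (0)²(0.75) + (1)²(0.0625) + (3)²(0.0625) + (4)²(0.0625) + (7)²(0.0625) = 4.6875
Var(N) = E[N²] − (E[N])² = 4.6875 − (0.9375)² = 3.80859375

3.81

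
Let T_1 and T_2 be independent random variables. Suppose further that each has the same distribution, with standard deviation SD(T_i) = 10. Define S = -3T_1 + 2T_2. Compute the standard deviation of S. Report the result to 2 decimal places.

36.06

Var(T_i) = (10)² = 100
By independence, Var(S) = (-3)²Var(T_1) + (2)²Var(T_2)
= (-3)²·100 + (2)²·100 = 1300
SD(S) = √1300 ≈ 36.06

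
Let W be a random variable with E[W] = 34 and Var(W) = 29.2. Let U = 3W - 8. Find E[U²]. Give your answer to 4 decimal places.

E[3W - 8] = 3·34 − 8 = 94
Var(3W - 8) = (3)²·29.2 = 262.8
E[U²] = Var(U) + (E[U])² = 262.8 + (94)² = 9098.8

9098.8000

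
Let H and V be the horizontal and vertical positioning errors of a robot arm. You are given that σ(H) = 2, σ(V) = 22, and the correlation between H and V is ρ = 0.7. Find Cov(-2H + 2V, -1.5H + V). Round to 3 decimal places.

826.000

Var(H) = (2)² = 4;  Var(V) = (22)² = 484
Cov(H,V) = ρ·σ(H)·σ(V) = 0.7·2·22 = 30.8
Cov(-2H + 2V, -1.5H + V) = (-2)(-1.5)Var(H) + (2)(1)Var(V) + [(-2)(1) + (2)(-1.5)]Cov(H,V)
= 3·4 + 2·484 + -5·30.8 = 826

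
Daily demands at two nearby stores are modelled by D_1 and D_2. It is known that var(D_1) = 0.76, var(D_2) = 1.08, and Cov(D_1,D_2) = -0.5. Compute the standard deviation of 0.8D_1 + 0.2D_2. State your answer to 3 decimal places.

var(0.8D_1 + 0.2D_2) = (0.8)²·var(D_1) + (0.2)²·var(D_2) + 2·(0.8)·(0.2)·Cov(D_1,D_2)
= 0.64·0.76 + 0.04·1.08 + 0.32·-0.5 = 0.3696
SD(0.8D_1 + 0.2D_2) = √0.3696 ≈ 0.608

0.608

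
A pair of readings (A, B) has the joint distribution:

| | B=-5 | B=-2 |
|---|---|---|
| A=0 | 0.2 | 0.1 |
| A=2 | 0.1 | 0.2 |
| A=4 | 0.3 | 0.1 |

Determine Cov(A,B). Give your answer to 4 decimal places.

-0.2400

E[A] = 2.2,  E[B] = -3.8
E[AB] = -8.6
Cov(A,B) = E[AB] − E[A]E[B] = -8.6 − (2.2)(-3.8) = -0.24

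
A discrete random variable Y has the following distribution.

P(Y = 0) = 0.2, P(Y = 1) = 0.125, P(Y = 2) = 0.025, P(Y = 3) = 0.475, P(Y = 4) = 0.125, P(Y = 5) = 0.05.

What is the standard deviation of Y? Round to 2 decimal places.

E[Y] = (0)(0.2) + (1)(0.125) + (2)(0.025) + (3)(0.475) + (4)(0.125) + (5)(0.05) = 2.35
E[Y²] = (0)²(0.2) + (1)²(0.125) + (2)²(0.025) + (3)²(0.475) + (4)²(0.125) + (5)²(0.05) = 7.75
Var(Y) = E[Y²] − (E[Y])² = 7.75 − (2.35)² = 2.2275
SD(Y) = √2.2275 ≈ 1.49

1.49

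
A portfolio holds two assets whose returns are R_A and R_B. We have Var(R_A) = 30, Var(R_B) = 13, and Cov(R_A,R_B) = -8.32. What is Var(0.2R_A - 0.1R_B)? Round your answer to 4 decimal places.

1.6628

Var(0.2R_A - 0.1R_B) = (0.2)²·Var(R_A) + (-0.1)²·Var(R_B) + 2·(0.2)·(-0.1)·Cov(R_A,R_B)
= 0.04·30 + 0.01·13 + -0.04·-8.32 = 1.6628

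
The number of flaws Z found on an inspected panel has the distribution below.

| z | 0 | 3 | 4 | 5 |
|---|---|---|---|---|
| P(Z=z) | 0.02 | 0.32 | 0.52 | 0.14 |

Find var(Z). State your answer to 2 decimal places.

0.71

E[Z] = (0)(0.02) + (3)(0.32) + (4)(0.52) + (5)(0.14) = 3.74
E[Z²] = (0)²(0.02) + (3)²(0.32) + (4)²(0.52) + (5)²(0.14) = 14.7
var(Z) = E[Z²] − (E[Z])² = 14.7 − (3.74)² = 0.7124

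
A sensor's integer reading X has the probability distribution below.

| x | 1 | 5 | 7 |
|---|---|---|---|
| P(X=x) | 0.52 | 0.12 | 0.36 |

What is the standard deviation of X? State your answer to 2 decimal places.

E[X] = (1)(0.52) + (5)(0.12) + (7)(0.36) = 3.64
E[X²] = (1)²(0.52) + (5)²(0.12) + (7)²(0.36) = 21.16
var(X) = E[X²] − (E[X])² = 21.16 − (3.64)² = 7.9104
SD(X) = √7.9104 ≈ 2.81

2.81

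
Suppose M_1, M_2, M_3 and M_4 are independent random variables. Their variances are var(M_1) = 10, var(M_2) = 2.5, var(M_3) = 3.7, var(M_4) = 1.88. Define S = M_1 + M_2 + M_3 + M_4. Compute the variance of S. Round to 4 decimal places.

18.0800

By independence, var(S) = (1)²var(M_1) + (1)²var(M_2) + (1)²var(M_3) + (1)²var(M_4)
= (1)²·10 + (1)²·2.5 + (1)²·3.7 + (1)²·1.88 = 18.08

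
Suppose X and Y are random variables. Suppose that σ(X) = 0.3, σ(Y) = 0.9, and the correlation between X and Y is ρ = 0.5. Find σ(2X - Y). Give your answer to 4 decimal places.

0.7937

var(X) = (0.3)² = 0.09;  var(Y) = (0.9)² = 0.81
Cov(X,Y) = ρ·σ(X)·σ(Y) = 0.5·0.3·0.9 = 0.135
var(2X - Y) = (2)²·var(X) + (-1)²·var(Y) + 2·(2)·(-1)·Cov(X,Y)
= 4·0.09 + 1·0.81 + -4·0.135 = 0.63
σ(2X - Y) = √0.63 ≈ 0.7937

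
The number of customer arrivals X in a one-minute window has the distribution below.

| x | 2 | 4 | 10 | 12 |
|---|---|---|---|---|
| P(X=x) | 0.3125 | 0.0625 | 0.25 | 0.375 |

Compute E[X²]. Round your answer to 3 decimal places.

81.250

E[X²] = (2)²(0.3125) + (4)²(0.0625) + (10)²(0.25) + (12)²(0.375) = 81.25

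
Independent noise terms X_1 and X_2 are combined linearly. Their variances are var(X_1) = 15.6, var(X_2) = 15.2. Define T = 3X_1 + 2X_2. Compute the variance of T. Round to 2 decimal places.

By independence, var(T) = (3)²var(X_1) + (2)²var(X_2)
= (3)²·15.6 + (2)²·15.2 = 201.2

201.20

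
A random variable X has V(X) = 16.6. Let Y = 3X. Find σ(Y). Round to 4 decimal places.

V(3X) = (3)²·16.6 = 149.4
σ(Y) = √149.4 ≈ 12.2229

12.2229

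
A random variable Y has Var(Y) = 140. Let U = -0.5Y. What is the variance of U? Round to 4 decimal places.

Var(-0.5Y) = (-0.5)²·Var(Y) = 0.25·140 = 35

35.0000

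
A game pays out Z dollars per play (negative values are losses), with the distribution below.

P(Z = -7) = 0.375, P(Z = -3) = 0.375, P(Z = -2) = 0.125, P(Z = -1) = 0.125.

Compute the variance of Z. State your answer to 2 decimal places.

E[Z] = (-7)(0.375) + (-3)(0.375) + (-2)(0.125) + (-1)(0.125) = -4.125
E[Z²] = (-7)²(0.375) + (-3)²(0.375) + (-2)²(0.125) + (-1)²(0.125) = 22.375
Var(Z) = E[Z²] − (E[Z])² = 22.375 − (-4.125)² = 5.359375

5.36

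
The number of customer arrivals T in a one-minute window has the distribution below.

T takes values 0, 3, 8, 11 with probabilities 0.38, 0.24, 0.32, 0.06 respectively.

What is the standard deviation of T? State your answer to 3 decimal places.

E[T] = (0)(0.38) + (3)(0.24) + (8)(0.32) + (11)(0.06) = 3.94
E[T²] = (0)²(0.38) + (3)²(0.24) + (8)²(0.32) + (11)²(0.06) = 29.9
Var(T) = E[T²] − (E[T])² = 29.9 − (3.94)² = 14.3764
SD(T) = √14.3764 ≈ 3.792

3.792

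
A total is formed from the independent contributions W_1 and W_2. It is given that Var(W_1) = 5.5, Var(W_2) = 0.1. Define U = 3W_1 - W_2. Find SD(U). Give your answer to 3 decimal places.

7.043

By independence, Var(U) = (3)²Var(W_1) + (-1)²Var(W_2)
= (3)²·5.5 + (-1)²·0.1 = 49.6
SD(U) = √49.6 ≈ 7.043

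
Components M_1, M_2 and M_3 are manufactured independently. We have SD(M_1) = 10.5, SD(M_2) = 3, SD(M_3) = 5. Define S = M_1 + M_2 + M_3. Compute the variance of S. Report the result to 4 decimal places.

144.2500

Var(M_1) = 110.25, Var(M_2) = 9, Var(M_3) = 25
By independence, Var(S) = (1)²Var(M_1) + (1)²Var(M_2) + (1)²Var(M_3)
= (1)²·110.25 + (1)²·9 + (1)²·25 = 144.25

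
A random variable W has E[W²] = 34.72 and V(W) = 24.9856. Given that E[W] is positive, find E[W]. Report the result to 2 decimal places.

(E[W])² = E[W²] − V(W) = 34.72 − 24.9856 = 9.7344
E[W] = √9.7344 = 3.12

3.12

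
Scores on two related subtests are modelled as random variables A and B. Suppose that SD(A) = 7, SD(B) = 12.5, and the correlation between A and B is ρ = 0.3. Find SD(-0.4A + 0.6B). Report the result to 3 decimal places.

Var(A) = (7)² = 49;  Var(B) = (12.5)² = 156.25
cov(A,B) = ρ·SD(A)·SD(B) = 0.3·7·12.5 = 26.25
Var(-0.4A + 0.6B) = (-0.4)²·Var(A) + (0.6)²·Var(B) + 2·(-0.4)·(0.6)·cov(A,B)
= 0.16·49 + 0.36·156.25 + -0.48·26.25 = 51.49
SD(-0.4A + 0.6B) = √51.49 ≈ 7.176

7.176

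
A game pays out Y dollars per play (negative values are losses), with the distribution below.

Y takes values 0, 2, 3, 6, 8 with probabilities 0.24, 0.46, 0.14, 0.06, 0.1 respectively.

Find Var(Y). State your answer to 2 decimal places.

5.41

E[Y] = (0)(0.24) + (2)(0.46) + (3)(0.14) + (6)(0.06) + (8)(0.1) = 2.5
E[Y²] = (0)²(0.24) + (2)²(0.46) + (3)²(0.14) + (6)²(0.06) + (8)²(0.1) = 11.66
Var(Y) = E[Y²] − (E[Y])² = 11.66 − (2.5)² = 5.41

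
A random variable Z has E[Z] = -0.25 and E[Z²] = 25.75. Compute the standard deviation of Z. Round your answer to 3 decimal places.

Var(Z) = 25.75 − (-0.25)² = 25.6875
sd(Z) = √25.6875 ≈ 5.068

5.068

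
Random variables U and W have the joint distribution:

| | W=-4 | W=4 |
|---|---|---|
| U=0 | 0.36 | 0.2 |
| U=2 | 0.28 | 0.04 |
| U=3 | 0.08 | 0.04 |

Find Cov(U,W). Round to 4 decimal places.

-0.6400

E[U] = 1,  E[W] = -1.76
E[UW] = -2.4
Cov(U,W) = E[UW] − E[U]E[W] = -2.4 − (1)(-1.76) = -0.64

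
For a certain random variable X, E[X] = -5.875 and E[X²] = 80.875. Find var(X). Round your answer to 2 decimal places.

46.36

var(X) = 80.875 − (-5.875)² = 46.359375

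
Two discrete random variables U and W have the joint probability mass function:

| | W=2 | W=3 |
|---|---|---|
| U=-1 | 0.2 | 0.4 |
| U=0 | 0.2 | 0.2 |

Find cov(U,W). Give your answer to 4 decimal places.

-0.0400

E[U] = -0.6,  E[W] = 2.6
E[UW] = -1.6
cov(U,W) = E[UW] − E[U]E[W] = -1.6 − (-0.6)(2.6) = -0.04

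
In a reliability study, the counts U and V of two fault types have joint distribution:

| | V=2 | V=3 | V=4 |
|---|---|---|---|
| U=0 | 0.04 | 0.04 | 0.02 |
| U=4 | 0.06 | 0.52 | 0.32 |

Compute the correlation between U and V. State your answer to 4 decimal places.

0.2372

E[U] = 3.6,  E[V] = 3.24
E[UV] = 11.84
Cov(U,V) = E[UV] − E[U]E[V] = 11.84 − (3.6)(3.24) = 0.176
Var(U) = 1.44,  Var(V) = 0.3824
ρ = 0.176 / √(1.44·0.3824) ≈ 0.2372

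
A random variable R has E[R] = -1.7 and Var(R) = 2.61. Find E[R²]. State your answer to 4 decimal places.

5.5000

E[R²] = Var(R) + (E[R])² = 2.61 + (-1.7)² = 5.5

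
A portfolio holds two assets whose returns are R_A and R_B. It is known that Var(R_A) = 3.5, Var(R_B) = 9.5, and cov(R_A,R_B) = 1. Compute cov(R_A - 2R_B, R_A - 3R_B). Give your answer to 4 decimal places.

55.5000

cov(R_A - 2R_B, R_A - 3R_B) = (1)(1)Var(R_A) + (-2)(-3)Var(R_B) + [(1)(-3) + (-2)(1)]cov(R_A,R_B)
= 1·3.5 + 6·9.5 + -5·1 = 55.5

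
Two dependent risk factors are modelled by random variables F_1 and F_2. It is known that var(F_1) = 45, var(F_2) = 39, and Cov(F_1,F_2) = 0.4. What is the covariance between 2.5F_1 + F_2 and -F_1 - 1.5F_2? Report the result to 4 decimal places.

-172.9000

Cov(2.5F_1 + F_2, -F_1 - 1.5F_2) = (2.5)(-1)var(F_1) + (1)(-1.5)var(F_2) + [(2.5)(-1.5) + (1)(-1)]Cov(F_1,F_2)
= -2.5·45 + -1.5·39 + -4.75·0.4 = -172.9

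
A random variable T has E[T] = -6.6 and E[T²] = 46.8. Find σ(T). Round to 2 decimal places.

V(T) = 46.8 − (-6.6)² = 3.24
σ(T) = √3.24 ≈ 1.80

1.80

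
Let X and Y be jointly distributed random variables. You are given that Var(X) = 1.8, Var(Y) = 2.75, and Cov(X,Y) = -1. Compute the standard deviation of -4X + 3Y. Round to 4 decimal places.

Var(-4X + 3Y) = (-4)²·Var(X) + (3)²·Var(Y) + 2·(-4)·(3)·Cov(X,Y)
= 16·1.8 + 9·2.75 + -24·-1 = 77.55
SD(-4X + 3Y) = √77.55 ≈ 8.8062

8.8062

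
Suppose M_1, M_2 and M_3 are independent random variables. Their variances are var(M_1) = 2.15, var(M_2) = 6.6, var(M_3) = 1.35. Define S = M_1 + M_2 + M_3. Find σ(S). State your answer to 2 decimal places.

By independence, var(S) = (1)²var(M_1) + (1)²var(M_2) + (1)²var(M_3)
= (1)²·2.15 + (1)²·6.6 + (1)²·1.35 = 10.1
σ(S) = √10.1 ≈ 3.18

3.18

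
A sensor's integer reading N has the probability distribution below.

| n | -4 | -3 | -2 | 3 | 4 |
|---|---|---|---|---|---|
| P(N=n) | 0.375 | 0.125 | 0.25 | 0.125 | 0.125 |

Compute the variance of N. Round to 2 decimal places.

E[N] = (-4)(0.375) + (-3)(0.125) + (-2)(0.25) + (3)(0.125) + (4)(0.125) = -1.5
E[N²] = (-4)²(0.375) + (-3)²(0.125) + (-2)²(0.25) + (3)²(0.125) + (4)²(0.125) = 11.25
Var(N) = E[N²] − (E[N])² = 11.25 − (-1.5)² = 9

9.00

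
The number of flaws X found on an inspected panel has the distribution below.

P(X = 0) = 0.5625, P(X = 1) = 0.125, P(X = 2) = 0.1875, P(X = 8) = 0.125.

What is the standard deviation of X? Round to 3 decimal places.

E[X] = (0)(0.5625) + (1)(0.125) + (2)(0.1875) + (8)(0.125) = 1.5
E[X²] = (0)²(0.5625) + (1)²(0.125) + (2)²(0.1875) + (8)²(0.125) = 8.875
V(X) = E[X²] − (E[X])² = 8.875 − (1.5)² = 6.625
sd(X) = √6.625 ≈ 2.574

2.574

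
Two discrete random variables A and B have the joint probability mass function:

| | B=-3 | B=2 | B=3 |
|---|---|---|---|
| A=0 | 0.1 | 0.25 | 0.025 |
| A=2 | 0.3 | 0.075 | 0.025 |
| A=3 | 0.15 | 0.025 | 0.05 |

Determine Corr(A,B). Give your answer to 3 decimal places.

-0.363

E[A] = 1.475,  E[B] = -0.65
E[AB] = -2.1
Cov(A,B) = E[AB] − E[A]E[B] = -2.1 − (1.475)(-0.65) = -1.14125
Var(A) = 1.449375,  Var(B) = 6.8275
ρ = -1.14125 / √(1.449375·6.8275) ≈ -0.363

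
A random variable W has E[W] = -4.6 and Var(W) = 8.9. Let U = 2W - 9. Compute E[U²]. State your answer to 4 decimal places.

E[2W - 9] = 2·-4.6 − 9 = -18.2
Var(2W - 9) = (2)²·8.9 = 35.6
E[U²] = Var(U) + (E[U])² = 35.6 + (-18.2)² = 366.84

366.8400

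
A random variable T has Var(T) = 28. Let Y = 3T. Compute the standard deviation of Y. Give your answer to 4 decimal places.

15.8745

Var(3T) = (3)²·28 = 252
σ(Y) = √252 ≈ 15.8745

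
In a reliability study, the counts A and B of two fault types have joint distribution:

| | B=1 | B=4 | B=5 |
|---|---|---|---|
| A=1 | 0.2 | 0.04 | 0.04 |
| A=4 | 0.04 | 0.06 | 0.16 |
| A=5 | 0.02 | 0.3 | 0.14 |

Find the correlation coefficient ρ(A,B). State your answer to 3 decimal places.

0.600

E[A] = 3.62,  E[B] = 3.56
E[AB] = 14.48
Cov(A,B) = E[AB] − E[A]E[B] = 14.48 − (3.62)(3.56) = 1.5928
Var(A) = 2.8356,  Var(B) = 2.4864
ρ = 1.5928 / √(2.8356·2.4864) ≈ 0.600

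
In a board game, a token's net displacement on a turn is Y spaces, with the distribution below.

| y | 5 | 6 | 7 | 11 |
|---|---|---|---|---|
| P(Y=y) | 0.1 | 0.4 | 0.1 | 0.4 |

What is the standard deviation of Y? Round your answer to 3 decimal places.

E[Y] = (5)(0.1) + (6)(0.4) + (7)(0.1) + (11)(0.4) = 8
E[Y²] = (5)²(0.1) + (6)²(0.4) + (7)²(0.1) + (11)²(0.4) = 70.2
Var(Y) = E[Y²] − (E[Y])² = 70.2 − (8)² = 6.2
sd(Y) = √6.2 ≈ 2.490

2.490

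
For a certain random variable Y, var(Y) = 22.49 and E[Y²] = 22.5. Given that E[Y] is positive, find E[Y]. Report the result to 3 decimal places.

0.100

(E[Y])² = E[Y²] − var(Y) = 22.5 − 22.49 = 0.01
E[Y] = √0.01 = 0.1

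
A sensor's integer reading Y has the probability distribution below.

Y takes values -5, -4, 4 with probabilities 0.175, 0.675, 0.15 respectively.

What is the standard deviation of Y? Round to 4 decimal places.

2.9537

E[Y] = (-5)(0.175) + (-4)(0.675) + (4)(0.15) = -2.975
E[Y²] = (-5)²(0.175) + (-4)²(0.675) + (4)²(0.15) = 17.575
var(Y) = E[Y²] − (E[Y])² = 17.575 − (-2.975)² = 8.724375
SD(Y) = √8.724375 ≈ 2.9537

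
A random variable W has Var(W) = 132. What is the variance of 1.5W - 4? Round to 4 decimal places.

297.0000

Var(1.5W - 4) = (1.5)²·Var(W) = 2.25·132 = 297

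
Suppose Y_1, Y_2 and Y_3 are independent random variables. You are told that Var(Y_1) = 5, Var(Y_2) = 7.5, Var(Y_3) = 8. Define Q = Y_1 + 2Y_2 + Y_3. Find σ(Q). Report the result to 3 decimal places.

By independence, Var(Q) = (1)²Var(Y_1) + (2)²Var(Y_2) + (1)²Var(Y_3)
= (1)²·5 + (2)²·7.5 + (1)²·8 = 43
σ(Q) = √43 ≈ 6.557

6.557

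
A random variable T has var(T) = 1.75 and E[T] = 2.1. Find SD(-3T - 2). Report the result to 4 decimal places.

var(-3T - 2) = (-3)²·1.75 = 15.75
SD(-3T - 2) = √15.75 ≈ 3.9686

3.9686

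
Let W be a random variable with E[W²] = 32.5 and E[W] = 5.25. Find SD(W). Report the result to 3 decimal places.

2.222

var(W) = 32.5 − (5.25)² = 4.9375
SD(W) = √4.9375 ≈ 2.222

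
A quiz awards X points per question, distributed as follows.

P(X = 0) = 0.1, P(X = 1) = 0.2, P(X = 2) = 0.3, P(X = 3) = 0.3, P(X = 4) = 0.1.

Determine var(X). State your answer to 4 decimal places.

1.2900

E[X] = (0)(0.1) + (1)(0.2) + (2)(0.3) + (3)(0.3) + (4)(0.1) = 2.1
E[X²] = (0)²(0.1) + (1)²(0.2) + (2)²(0.3) + (3)²(0.3) + (4)²(0.1) = 5.7
var(X) = E[X²] − (E[X])² = 5.7 − (2.1)² = 1.29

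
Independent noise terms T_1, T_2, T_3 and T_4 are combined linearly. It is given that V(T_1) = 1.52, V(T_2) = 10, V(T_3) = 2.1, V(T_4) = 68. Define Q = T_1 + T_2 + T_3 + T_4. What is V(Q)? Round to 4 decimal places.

By independence, V(Q) = (1)²V(T_1) + (1)²V(T_2) + (1)²V(T_3) + (1)²V(T_4)
= (1)²·1.52 + (1)²·10 + (1)²·2.1 + (1)²·68 = 81.62

81.6200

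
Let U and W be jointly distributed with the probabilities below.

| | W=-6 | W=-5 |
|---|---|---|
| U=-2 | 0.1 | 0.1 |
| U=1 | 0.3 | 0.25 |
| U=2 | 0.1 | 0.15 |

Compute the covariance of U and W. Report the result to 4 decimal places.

E[U] = 0.65,  E[W] = -5.5
E[UW] = -3.55
Cov(U,W) = E[UW] − E[U]E[W] = -3.55 − (0.65)(-5.5) = 0.025

0.0250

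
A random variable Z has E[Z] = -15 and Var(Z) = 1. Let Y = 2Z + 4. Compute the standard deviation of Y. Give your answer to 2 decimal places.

Var(2Z + 4) = (2)²·1 = 4
SD(Y) = √4 ≈ 2.00

2.00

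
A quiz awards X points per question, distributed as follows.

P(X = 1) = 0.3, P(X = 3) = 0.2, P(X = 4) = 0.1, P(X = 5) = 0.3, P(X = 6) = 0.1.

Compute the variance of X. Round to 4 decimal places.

E[X] = (1)(0.3) + (3)(0.2) + (4)(0.1) + (5)(0.3) + (6)(0.1) = 3.4
E[X²] = (1)²(0.3) + (3)²(0.2) + (4)²(0.1) + (5)²(0.3) + (6)²(0.1) = 14.8
Var(X) = E[X²] − (E[X])² = 14.8 − (3.4)² = 3.24

3.2400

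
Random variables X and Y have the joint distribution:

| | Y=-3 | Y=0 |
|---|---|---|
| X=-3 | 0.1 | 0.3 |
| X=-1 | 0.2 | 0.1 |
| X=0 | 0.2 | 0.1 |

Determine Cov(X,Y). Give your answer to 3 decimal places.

E[X] = -1.5,  E[Y] = -1.5
E[XY] = 1.5
Cov(X,Y) = E[XY] − E[X]E[Y] = 1.5 − (-1.5)(-1.5) = -0.75

-0.750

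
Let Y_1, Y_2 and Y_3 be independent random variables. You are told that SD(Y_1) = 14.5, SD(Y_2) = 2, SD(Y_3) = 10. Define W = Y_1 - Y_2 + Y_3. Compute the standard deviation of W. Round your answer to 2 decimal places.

Var(Y_1) = 210.25, Var(Y_2) = 4, Var(Y_3) = 100
By independence, Var(W) = (1)²Var(Y_1) + (-1)²Var(Y_2) + (1)²Var(Y_3)
= (1)²·210.25 + (-1)²·4 + (1)²·100 = 314.25
SD(W) = √314.25 ≈ 17.73

17.73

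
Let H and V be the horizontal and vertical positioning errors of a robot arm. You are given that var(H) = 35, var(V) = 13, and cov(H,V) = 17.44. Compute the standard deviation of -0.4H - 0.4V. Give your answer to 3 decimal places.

var(-0.4H - 0.4V) = (-0.4)²·var(H) + (-0.4)²·var(V) + 2·(-0.4)·(-0.4)·cov(H,V)
= 0.16·35 + 0.16·13 + 0.32·17.44 = 13.2608
SD(-0.4H - 0.4V) = √13.2608 ≈ 3.642

3.642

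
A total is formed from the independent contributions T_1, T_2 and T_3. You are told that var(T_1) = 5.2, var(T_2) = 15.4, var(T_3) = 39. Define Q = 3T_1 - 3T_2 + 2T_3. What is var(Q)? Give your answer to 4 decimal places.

By independence, var(Q) = (3)²var(T_1) + (-3)²var(T_2) + (2)²var(T_3)
= (3)²·5.2 + (-3)²·15.4 + (2)²·39 = 341.4

341.4000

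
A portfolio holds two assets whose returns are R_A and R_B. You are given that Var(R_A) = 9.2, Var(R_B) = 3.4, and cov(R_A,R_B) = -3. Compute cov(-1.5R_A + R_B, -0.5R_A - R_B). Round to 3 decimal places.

cov(-1.5R_A + R_B, -0.5R_A - R_B) = (-1.5)(-0.5)Var(R_A) + (1)(-1)Var(R_B) + [(-1.5)(-1) + (1)(-0.5)]cov(R_A,R_B)
= 0.75·9.2 + -1·3.4 + 1·-3 = 0.5

0.500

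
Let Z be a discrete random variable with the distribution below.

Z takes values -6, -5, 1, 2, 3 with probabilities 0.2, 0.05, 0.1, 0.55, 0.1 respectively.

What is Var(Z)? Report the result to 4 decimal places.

11.6475

E[Z] = (-6)(0.2) + (-5)(0.05) + (1)(0.1) + (2)(0.55) + (3)(0.1) = 0.05
E[Z²] = (-6)²(0.2) + (-5)²(0.05) + (1)²(0.1) + (2)²(0.55) + (3)²(0.1) = 11.65
Var(Z) = E[Z²] − (E[Z])² = 11.65 − (0.05)² = 11.6475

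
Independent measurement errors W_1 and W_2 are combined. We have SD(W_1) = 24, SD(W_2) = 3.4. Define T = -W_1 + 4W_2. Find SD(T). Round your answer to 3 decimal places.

27.586

Var(W_1) = 576, Var(W_2) = 11.56
By independence, Var(T) = (-1)²Var(W_1) + (4)²Var(W_2)
= (-1)²·576 + (4)²·11.56 = 760.96
SD(T) = √760.96 ≈ 27.586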